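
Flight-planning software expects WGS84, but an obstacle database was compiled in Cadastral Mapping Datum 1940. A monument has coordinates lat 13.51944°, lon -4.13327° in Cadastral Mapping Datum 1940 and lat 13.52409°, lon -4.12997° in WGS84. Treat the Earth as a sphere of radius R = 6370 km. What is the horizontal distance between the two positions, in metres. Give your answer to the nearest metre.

628 m

Δφ = 13.52409° − 13.51944° = +0.00465°; Δλ = -4.12997° − -4.13327° = +0.00330°.
1° along a meridian = πR/180 = 111177 m.
ΔN = Δφ × 111177 = 517.0 m; ΔE = Δλ × 111177 × cos(13.51944°) = +0.00330 × 111177 × 0.972291 = 356.7 m.
Distance = √(ΔE² + ΔN²) = √(356.7² + 517.0²) = 628.1 m.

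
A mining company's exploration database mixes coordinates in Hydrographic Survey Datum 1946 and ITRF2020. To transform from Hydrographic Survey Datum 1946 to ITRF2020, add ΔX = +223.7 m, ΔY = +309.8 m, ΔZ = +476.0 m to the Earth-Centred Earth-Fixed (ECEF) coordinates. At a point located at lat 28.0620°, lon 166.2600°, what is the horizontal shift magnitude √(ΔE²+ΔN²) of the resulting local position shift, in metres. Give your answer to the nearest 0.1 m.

602.6 m

At φ = 28.0620°, λ = 166.2600°: sin φ = 0.470427, cos φ = 0.882439, sin λ = 0.237516, cos λ = -0.971384.
ΔE = −sin λ·ΔX + cos λ·ΔY = −(0.237516)·(223.7) + (-0.971384)·(309.8) = -354.07 m.
ΔN = −sin φ cos λ·ΔX − sin φ sin λ·ΔY + cos φ·ΔZ = −(0.470427)(-0.971384)(223.7) − (0.470427)(0.237516)(309.8) + (0.882439)(476.0) = 487.65 m.
Horizontal magnitude = √(ΔE² + ΔN²) = √((-354.07)² + 487.65²) = 602.63 m.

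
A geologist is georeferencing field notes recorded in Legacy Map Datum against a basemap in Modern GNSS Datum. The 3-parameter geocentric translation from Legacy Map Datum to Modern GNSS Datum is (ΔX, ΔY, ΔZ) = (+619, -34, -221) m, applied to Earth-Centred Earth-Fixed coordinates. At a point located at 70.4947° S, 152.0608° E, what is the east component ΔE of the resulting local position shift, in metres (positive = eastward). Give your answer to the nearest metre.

ΔE = -260 m

The local east axis at (φ, λ) is (−sin λ, cos λ, 0), so ΔE = −sin(152.0608°)·619 + cos(152.0608°)·(-34) = -259.99 m.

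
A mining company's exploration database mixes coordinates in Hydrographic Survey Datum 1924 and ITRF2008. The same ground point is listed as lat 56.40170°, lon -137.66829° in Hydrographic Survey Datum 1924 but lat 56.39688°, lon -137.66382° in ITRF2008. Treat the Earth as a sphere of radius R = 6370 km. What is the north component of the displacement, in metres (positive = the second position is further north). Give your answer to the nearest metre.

ΔN = -536 m

Δφ = 56.39688° − 56.40170° = -0.00482°; Δλ = -137.66382° − -137.66829° = +0.00447°.
1° along a meridian = πR/180 = 111177 m.
ΔN = Δφ × 111177 = -535.9 m; ΔE = Δλ × 111177 × cos(56.40170°) = +0.00447 × 111177 × 0.553367 = 275.0 m.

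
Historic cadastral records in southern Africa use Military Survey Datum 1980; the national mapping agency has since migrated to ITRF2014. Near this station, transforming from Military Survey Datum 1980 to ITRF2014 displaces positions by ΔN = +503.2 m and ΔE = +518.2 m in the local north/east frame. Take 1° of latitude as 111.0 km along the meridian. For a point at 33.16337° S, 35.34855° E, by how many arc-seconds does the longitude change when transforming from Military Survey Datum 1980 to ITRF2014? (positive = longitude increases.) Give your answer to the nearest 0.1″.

Δλ = 20.1″

At latitude -33.16337°, cos φ = 0.837114.
1° of longitude at this latitude = 111.0 × cos φ = 92.92 km, so Δλ = 518.2 / 92919.7 = 0.0055769° = 20.077″.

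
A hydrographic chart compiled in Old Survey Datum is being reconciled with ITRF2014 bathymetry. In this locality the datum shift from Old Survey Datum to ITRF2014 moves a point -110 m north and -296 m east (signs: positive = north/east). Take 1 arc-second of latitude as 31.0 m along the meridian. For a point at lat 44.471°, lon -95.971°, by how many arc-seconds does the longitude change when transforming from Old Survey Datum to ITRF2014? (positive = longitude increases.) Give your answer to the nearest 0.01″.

At latitude 44.471°, cos φ = 0.713605.
1″ of longitude at this latitude = 31.00 × cos φ = 22.1218 m, so Δλ = -296.0 / 22.1218 = -13.380″.

Δλ = -13.38″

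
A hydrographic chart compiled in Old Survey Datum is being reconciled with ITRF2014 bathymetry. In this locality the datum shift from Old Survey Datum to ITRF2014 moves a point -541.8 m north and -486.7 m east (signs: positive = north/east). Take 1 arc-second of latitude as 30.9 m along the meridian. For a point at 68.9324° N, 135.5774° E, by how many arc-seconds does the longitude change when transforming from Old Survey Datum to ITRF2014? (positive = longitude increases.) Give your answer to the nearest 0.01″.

Δλ = -43.82″

At latitude 68.9324°, cos φ = 0.359469.
1″ of longitude at this latitude = 30.90 × cos φ = 11.1076 m, so Δλ = -486.7 / 11.1076 = -43.817″.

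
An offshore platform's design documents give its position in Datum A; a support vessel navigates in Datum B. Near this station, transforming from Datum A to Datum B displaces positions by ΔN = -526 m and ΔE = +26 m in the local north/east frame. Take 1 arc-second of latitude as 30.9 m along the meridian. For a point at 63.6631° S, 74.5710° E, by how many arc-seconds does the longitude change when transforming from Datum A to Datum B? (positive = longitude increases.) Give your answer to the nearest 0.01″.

At latitude -63.6631°, cos φ = 0.443648.
1″ of longitude at this latitude = 30.90 × cos φ = 13.7087 m, so Δλ = 26.0 / 13.7087 = 1.897″.

Δλ = 1.90″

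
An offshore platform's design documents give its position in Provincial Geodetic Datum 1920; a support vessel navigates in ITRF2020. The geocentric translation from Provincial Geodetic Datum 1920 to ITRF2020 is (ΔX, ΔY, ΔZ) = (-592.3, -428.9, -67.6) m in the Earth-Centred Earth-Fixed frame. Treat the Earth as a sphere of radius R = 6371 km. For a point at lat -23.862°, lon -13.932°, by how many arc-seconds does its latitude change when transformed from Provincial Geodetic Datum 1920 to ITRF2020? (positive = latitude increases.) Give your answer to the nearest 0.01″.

Δφ = -8.18″

sin φ = -0.404535, cos φ = 0.914522, sin λ = -0.240770, cos λ = 0.970582.
North component: ΔN = −sin φ cos λ·ΔX − sin φ sin λ·ΔY + cos φ·ΔZ = −(-0.404535)(0.970582)(-592.3) − (-0.404535)(-0.240770)(-428.9) + (0.914522)(-67.6) = -252.60 m.
1° of latitude spans πR/180 = 111195 m, so Δφ = -252.60 / 111195 × 3600 = -8.178″.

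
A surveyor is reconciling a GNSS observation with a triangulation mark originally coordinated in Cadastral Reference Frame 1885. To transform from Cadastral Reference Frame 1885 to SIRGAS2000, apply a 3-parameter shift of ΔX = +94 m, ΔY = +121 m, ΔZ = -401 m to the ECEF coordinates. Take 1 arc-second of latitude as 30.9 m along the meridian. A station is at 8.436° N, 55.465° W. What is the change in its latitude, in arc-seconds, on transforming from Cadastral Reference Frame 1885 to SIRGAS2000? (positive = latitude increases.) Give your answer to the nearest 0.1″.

sin φ = 0.146705, cos φ = 0.989180, sin λ = -0.823780, cos λ = 0.566910.
North component: ΔN = −sin φ cos λ·ΔX − sin φ sin λ·ΔY + cos φ·ΔZ = −(0.146705)(0.566910)(94) − (0.146705)(-0.823780)(121) + (0.989180)(-401) = -389.86 m.
1° of latitude spans 3600 × 30.90 = 111240 m, so Δφ = -389.86 / 111240 × 3600 = -12.617″.

Δφ = -12.6″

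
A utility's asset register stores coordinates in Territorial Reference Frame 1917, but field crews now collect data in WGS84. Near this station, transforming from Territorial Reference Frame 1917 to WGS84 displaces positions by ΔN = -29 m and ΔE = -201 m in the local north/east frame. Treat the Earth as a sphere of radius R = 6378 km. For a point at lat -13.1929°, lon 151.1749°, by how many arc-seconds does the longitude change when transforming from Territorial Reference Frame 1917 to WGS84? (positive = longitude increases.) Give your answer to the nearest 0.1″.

Δλ = -6.7″

At latitude -13.1929°, cos φ = 0.973607.
One radian of longitude at latitude φ spans R cos φ, so Δλ = ΔE / (R cos φ) = -201.0 / (6378000 × 0.973607) = -3.2369e-05 rad = -6.677″.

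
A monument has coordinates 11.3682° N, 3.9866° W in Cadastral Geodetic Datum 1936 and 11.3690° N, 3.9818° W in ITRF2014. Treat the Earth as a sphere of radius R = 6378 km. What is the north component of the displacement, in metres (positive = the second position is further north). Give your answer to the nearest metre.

ΔN = 89 m

Δφ = 11.3690° − 11.3682° = +0.0008°; Δλ = -3.9818° − -3.9866° = +0.0048°.
1° along a meridian = πR/180 = 111317 m.
ΔN = Δφ × 111317 = 89.1 m; ΔE = Δλ × 111317 × cos(11.3682°) = +0.0048 × 111317 × 0.980381 = 523.8 m.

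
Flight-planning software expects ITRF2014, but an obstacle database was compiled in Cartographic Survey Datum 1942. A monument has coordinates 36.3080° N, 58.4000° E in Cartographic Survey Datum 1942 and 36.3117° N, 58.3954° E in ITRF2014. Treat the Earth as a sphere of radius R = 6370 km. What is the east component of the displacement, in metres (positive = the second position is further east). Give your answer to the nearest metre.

ΔE = -412 m

Δφ = 36.3117° − 36.3080° = +0.0037°; Δλ = 58.3954° − 58.4000° = -0.0046°.
1° along a meridian = πR/180 = 111177 m.
ΔN = Δφ × 111177 = 411.4 m; ΔE = Δλ × 111177 × cos(36.3080°) = -0.0046 × 111177 × 0.805846 = -412.1 m.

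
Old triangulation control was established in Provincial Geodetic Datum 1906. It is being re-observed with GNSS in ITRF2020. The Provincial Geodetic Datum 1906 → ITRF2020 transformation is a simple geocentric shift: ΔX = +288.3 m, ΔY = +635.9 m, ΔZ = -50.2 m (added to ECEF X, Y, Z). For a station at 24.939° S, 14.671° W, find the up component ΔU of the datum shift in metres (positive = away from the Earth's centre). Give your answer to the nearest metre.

At φ = -24.939°, λ = -14.671°: sin φ = -0.421653, cos φ = 0.906757, sin λ = -0.253268, cos λ = 0.967396.
ΔU = cos φ cos λ·ΔX + cos φ sin λ·ΔY + sin φ·ΔZ = (0.906757)(0.967396)(288.3) + (0.906757)(-0.253268)(635.9) + (-0.421653)(-50.2) = 128.03 m.

ΔU = 128 m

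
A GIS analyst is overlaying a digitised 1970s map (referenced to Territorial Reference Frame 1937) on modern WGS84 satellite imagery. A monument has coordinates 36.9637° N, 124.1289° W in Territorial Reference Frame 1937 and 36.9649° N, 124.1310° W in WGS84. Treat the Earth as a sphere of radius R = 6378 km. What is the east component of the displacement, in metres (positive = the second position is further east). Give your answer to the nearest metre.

ΔE = -187 m

Δφ = 36.9649° − 36.9637° = +0.0012°; Δλ = -124.1310° − -124.1289° = -0.0021°.
1° along a meridian = πR/180 = 111317 m.
ΔN = Δφ × 111317 = 133.6 m; ΔE = Δλ × 111317 × cos(36.9637°) = -0.0021 × 111317 × 0.799017 = -186.8 m.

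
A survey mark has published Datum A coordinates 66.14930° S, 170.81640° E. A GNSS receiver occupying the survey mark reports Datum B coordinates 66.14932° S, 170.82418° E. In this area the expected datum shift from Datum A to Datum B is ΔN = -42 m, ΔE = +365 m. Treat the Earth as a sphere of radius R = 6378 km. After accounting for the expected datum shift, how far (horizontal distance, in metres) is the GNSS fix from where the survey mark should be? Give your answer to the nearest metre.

42 m

Observed coordinate differences: Δφ = -0.00002°, Δλ = +0.00778°.
Converting to metres (1° lat = 111317 m, cos φ = 0.404355): observed ΔN = -2.2 m, observed ΔE = 350.2 m.
Subtracting the expected shift leaves a residual of -2.2 − (-42) = 39.8 m north and 350.2 − (365) = -14.8 m east.
Residual distance = √(39.8² + (-14.8)²) = 42.4 m.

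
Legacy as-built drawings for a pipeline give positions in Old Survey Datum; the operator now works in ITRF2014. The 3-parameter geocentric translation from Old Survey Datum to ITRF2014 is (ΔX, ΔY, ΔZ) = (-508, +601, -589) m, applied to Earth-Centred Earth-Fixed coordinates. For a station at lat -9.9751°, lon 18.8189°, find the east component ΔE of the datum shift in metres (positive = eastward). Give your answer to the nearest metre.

ΔE = 733 m

At φ = -9.9751°, λ = 18.8189°: sin φ = -0.173220, cos φ = 0.984883, sin λ = 0.322578, cos λ = 0.946543.
ΔE = −sin λ·ΔX + cos λ·ΔY = −(0.322578)·(-508) + (0.946543)·(601) = 732.74 m.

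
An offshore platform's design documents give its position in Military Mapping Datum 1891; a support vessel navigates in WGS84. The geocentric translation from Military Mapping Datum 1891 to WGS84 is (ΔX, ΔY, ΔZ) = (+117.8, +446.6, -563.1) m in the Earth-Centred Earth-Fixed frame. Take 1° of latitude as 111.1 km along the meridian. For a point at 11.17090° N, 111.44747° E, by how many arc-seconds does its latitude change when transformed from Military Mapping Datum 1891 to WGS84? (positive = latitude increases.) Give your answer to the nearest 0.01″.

sin φ = 0.193736, cos φ = 0.981054, sin λ = 0.930753, cos λ = -0.365648.
North component: ΔN = −sin φ cos λ·ΔX − sin φ sin λ·ΔY + cos φ·ΔZ = −(0.193736)(-0.365648)(117.8) − (0.193736)(0.930753)(446.6) + (0.981054)(-563.1) = -624.62 m.
1° of latitude spans 111100 m, so Δφ = -624.62 / 111100 × 3600 = -20.240″.

Δφ = -20.24″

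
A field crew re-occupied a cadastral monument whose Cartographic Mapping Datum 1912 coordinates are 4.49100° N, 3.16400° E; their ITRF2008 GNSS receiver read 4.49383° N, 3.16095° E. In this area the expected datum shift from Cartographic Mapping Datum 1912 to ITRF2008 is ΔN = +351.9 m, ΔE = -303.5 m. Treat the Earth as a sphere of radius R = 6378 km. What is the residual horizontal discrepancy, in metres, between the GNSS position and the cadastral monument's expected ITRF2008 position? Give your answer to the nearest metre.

Observed coordinate differences: Δφ = +0.00283°, Δλ = -0.00305°.
Converting to metres (1° lat = 111317 m, cos φ = 0.996930): observed ΔN = 315.0 m, observed ΔE = -338.5 m.
Subtracting the expected shift leaves a residual of 315.0 − (351.9) = -36.9 m north and -338.5 − (-303.5) = -35.0 m east.
Residual distance = √((-36.9)² + (-35.0)²) = 50.8 m.

51 m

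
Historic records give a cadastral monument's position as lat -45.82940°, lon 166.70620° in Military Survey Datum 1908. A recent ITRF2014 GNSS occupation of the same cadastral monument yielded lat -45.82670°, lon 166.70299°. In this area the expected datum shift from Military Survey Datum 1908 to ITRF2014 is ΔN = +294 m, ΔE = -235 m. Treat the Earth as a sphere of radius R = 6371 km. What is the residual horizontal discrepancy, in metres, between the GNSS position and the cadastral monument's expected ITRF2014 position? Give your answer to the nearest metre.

15 m

Observed coordinate differences: Δφ = +0.00270°, Δλ = -0.00321°.
Converting to metres (1° lat = 111195 m, cos φ = 0.696797): observed ΔN = 300.2 m, observed ΔE = -248.7 m.
Subtracting the expected shift leaves a residual of 300.2 − (294) = 6.2 m north and -248.7 − (-235) = -13.7 m east.
Residual distance = √(6.2² + (-13.7)²) = 15.1 m.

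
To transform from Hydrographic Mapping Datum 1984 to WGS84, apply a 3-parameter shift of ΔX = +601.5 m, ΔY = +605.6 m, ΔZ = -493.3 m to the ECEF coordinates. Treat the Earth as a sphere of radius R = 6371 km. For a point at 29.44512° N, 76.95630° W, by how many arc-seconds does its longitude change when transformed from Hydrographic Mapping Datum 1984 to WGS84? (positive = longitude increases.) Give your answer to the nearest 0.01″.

sin φ = 0.491590, cos φ = 0.870827, sin λ = -0.974198, cos λ = 0.225694.
East component: ΔE = −sin λ·ΔX + cos λ·ΔY = −(-0.974198)(601.5) + (0.225694)(605.6) = 722.66 m.
1° of latitude spans πR/180 = 111195 m; at latitude φ, 1° of longitude spans that × cos φ = 96831.5 m, so Δλ = 722.66 / 96831.5 × 3600 = 26.867″.

Δλ = 26.87″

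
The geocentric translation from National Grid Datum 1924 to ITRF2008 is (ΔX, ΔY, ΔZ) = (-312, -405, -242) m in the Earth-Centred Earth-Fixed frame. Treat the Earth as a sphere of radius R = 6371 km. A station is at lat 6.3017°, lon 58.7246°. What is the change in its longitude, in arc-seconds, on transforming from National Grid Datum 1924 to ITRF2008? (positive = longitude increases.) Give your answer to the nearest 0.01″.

Δλ = 1.84″

sin φ = 0.109764, cos φ = 0.993958, sin λ = 0.854682, cos λ = 0.519152.
East component: ΔE = −sin λ·ΔX + cos λ·ΔY = −(0.854682)(-312) + (0.519152)(-405) = 56.40 m.
1° of latitude spans πR/180 = 111195 m; at latitude φ, 1° of longitude spans that × cos φ = 110523.1 m, so Δλ = 56.40 / 110523.1 × 3600 = 1.837″.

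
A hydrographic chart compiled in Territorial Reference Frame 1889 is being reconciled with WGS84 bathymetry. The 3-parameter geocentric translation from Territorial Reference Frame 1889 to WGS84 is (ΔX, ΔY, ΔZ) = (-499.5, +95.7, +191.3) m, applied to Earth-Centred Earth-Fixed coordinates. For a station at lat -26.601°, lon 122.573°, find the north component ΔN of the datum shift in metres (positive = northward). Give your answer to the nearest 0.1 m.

At φ = -26.601°, λ = 122.573°: sin φ = -0.447775, cos φ = 0.894146, sin λ = 0.842706, cos λ = -0.538374.
ΔN = −sin φ cos λ·ΔX − sin φ sin λ·ΔY + cos φ·ΔZ = −(-0.447775)(-0.538374)(-499.5) − (-0.447775)(0.842706)(95.7) + (0.894146)(191.3) = 327.58 m.

ΔN = 327.6 m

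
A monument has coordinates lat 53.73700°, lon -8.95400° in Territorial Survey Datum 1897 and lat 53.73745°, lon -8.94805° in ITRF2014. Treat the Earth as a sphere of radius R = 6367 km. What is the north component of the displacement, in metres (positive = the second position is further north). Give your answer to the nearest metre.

Δφ = 53.73745° − 53.73700° = +0.00045°; Δλ = -8.94805° − -8.95400° = +0.00595°.
1° along a meridian = πR/180 = 111125 m.
ΔN = Δφ × 111125 = 50.0 m; ΔE = Δλ × 111125 × cos(53.73700°) = +0.00595 × 111125 × 0.591493 = 391.1 m.

ΔN = 50 m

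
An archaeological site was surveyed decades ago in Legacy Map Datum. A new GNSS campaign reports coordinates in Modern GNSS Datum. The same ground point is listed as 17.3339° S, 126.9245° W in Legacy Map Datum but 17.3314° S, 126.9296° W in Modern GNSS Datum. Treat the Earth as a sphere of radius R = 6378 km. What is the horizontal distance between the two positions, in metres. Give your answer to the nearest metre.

Δφ = -17.3314° − -17.3339° = +0.0025°; Δλ = -126.9296° − -126.9245° = -0.0051°.
1° along a meridian = πR/180 = 111317 m.
ΔN = Δφ × 111317 = 278.3 m; ΔE = Δλ × 111317 × cos(-17.3339°) = -0.0051 × 111317 × 0.954585 = -541.9 m.
Distance = √(ΔE² + ΔN²) = √((-541.9)² + 278.3²) = 609.2 m.

609 m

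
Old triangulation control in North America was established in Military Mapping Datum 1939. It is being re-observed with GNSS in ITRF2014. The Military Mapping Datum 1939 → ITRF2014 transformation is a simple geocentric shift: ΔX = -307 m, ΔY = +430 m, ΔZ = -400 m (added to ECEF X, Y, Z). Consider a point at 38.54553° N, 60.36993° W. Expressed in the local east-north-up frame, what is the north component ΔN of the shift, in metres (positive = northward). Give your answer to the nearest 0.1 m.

At φ = 38.54553°, λ = -60.36993°: sin φ = 0.623136, cos φ = 0.782113, sin λ = -0.869236, cos λ = 0.494398.
ΔN = −sin φ cos λ·ΔX − sin φ sin λ·ΔY + cos φ·ΔZ = −(0.623136)(0.494398)(-307) − (0.623136)(-0.869236)(430) + (0.782113)(-400) = 14.64 m.

ΔN = 14.6 m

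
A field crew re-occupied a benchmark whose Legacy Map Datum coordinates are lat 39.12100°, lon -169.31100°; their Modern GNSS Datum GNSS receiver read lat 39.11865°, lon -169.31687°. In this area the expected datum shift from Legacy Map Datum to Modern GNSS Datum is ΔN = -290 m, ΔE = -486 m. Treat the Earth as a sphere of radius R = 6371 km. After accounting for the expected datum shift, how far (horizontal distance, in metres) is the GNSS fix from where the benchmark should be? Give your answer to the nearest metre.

Observed coordinate differences: Δφ = -0.00235°, Δλ = -0.00587°.
Converting to metres (1° lat = 111195 m, cos φ = 0.775815): observed ΔN = -261.3 m, observed ΔE = -506.4 m.
Subtracting the expected shift leaves a residual of -261.3 − (-290) = 28.7 m north and -506.4 − (-486) = -20.4 m east.
Residual distance = √(28.7² + (-20.4)²) = 35.2 m.

35 m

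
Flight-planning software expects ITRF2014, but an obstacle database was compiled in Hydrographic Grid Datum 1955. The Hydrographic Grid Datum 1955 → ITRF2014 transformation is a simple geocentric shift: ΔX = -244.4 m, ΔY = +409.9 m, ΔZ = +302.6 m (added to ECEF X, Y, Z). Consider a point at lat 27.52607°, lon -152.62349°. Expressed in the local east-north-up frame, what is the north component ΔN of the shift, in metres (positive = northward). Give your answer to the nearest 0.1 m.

At φ = 27.52607°, λ = -152.62349°: sin φ = 0.462152, cos φ = 0.886801, sin λ = -0.459836, cos λ = -0.888004.
ΔN = −sin φ cos λ·ΔX − sin φ sin λ·ΔY + cos φ·ΔZ = −(0.462152)(-0.888004)(-244.4) − (0.462152)(-0.459836)(409.9) + (0.886801)(302.6) = 255.16 m.

ΔN = 255.2 m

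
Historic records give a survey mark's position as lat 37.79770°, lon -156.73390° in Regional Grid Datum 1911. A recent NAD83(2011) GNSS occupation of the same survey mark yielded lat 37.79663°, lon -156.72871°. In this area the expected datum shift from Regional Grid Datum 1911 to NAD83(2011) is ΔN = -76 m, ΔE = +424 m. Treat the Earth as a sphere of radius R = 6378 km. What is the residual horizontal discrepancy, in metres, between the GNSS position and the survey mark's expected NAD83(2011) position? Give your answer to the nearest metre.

Observed coordinate differences: Δφ = -0.00107°, Δλ = +0.00519°.
Converting to metres (1° lat = 111317 m, cos φ = 0.790180): observed ΔN = -119.1 m, observed ΔE = 456.5 m.
Subtracting the expected shift leaves a residual of -119.1 − (-76) = -43.1 m north and 456.5 − (424) = 32.5 m east.
Residual distance = √((-43.1)² + 32.5²) = 54.0 m.

54 m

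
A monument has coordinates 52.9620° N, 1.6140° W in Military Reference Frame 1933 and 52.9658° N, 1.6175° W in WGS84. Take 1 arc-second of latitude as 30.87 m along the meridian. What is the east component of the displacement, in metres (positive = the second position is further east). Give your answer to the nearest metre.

ΔE = -234 m

Δφ = 52.9658° − 52.9620° = +0.0038°; Δλ = -1.6175° − -1.6140° = -0.0035°.
1° of latitude = 3600 × 30.87 = 111132 m.
ΔN = Δφ × 111132 = 422.3 m; ΔE = Δλ × 111132 × cos(52.9620°) = -0.0035 × 111132 × 0.602345 = -234.3 m.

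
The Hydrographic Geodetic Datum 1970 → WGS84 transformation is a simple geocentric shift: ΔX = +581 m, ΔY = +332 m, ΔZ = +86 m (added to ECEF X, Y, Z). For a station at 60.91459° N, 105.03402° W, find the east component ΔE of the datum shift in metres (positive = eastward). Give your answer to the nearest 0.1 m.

ΔE = 475.0 m

The local east axis at (φ, λ) is (−sin λ, cos λ, 0), so ΔE = −sin(-105.03402°)·581 + cos(-105.03402°)·332 = 475.00 m.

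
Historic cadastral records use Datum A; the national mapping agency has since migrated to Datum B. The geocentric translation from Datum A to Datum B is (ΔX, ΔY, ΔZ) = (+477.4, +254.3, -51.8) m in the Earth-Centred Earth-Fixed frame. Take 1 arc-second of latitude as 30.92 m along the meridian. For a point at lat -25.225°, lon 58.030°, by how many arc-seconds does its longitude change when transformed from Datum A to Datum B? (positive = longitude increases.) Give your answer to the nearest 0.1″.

sin φ = -0.426174, cos φ = 0.904641, sin λ = 0.848325, cos λ = 0.529475.
East component: ΔE = −sin λ·ΔX + cos λ·ΔY = −(0.848325)(477.4) + (0.529475)(254.3) = -270.35 m.
1° of latitude spans 3600 × 30.92 = 111312 m; at latitude φ, 1° of longitude spans that × cos φ = 100697.4 m, so Δλ = -270.35 / 100697.4 × 3600 = -9.665″.

Δλ = -9.7″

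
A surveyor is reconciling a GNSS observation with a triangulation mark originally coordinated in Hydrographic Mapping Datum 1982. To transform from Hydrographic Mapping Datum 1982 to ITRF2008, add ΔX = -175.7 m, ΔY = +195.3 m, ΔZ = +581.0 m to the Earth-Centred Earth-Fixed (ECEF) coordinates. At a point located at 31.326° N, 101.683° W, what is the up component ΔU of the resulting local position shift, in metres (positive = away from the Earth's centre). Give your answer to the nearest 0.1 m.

ΔU = 169.1 m

At φ = 31.326°, λ = -101.683°: sin φ = 0.519907, cos φ = 0.854223, sin λ = -0.979283, cos λ = -0.202497.
ΔU = cos φ cos λ·ΔX + cos φ sin λ·ΔY + sin φ·ΔZ = (0.854223)(-0.202497)(-175.7) + (0.854223)(-0.979283)(195.3) + (0.519907)(581.0) = 169.08 m.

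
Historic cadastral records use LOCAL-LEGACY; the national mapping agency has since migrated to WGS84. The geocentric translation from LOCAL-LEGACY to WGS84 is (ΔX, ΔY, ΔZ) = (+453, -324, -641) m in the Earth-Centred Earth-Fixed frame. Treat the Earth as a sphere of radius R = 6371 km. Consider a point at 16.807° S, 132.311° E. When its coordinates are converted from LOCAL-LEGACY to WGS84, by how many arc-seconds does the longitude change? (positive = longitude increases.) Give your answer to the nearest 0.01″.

sin φ = -0.289149, cos φ = 0.957284, sin λ = 0.739502, cos λ = -0.673155.
East component: ΔE = −sin λ·ΔX + cos λ·ΔY = −(0.739502)(453) + (-0.673155)(-324) = -116.89 m.
1° of latitude spans πR/180 = 111195 m; at latitude φ, 1° of longitude spans that × cos φ = 106445.1 m, so Δλ = -116.89 / 106445.1 × 3600 = -3.953″.

Δλ = -3.95″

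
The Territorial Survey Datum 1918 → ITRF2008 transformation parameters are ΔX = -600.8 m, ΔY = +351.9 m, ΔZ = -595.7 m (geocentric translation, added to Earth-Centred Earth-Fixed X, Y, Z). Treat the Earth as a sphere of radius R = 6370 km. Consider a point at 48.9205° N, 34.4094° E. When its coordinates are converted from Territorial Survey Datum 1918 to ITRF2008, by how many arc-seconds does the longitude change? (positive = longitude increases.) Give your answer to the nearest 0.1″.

Δλ = 31.0″

sin φ = 0.753799, cos φ = 0.657106, sin λ = 0.565102, cos λ = 0.825021.
East component: ΔE = −sin λ·ΔX + cos λ·ΔY = −(0.565102)(-600.8) + (0.825021)(351.9) = 629.84 m.
1° of latitude spans πR/180 = 111177 m; at latitude φ, 1° of longitude spans that × cos φ = 73055.3 m, so Δλ = 629.84 / 73055.3 × 3600 = 31.037″.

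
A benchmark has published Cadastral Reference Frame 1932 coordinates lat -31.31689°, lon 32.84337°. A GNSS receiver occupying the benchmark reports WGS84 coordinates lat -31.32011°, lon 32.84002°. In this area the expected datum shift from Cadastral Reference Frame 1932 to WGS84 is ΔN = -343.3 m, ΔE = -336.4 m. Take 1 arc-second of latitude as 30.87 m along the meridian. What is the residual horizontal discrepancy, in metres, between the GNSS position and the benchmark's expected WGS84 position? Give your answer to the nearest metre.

23 m

Observed coordinate differences: Δφ = -0.00322°, Δλ = -0.00335°.
Converting to metres (1° lat = 111132 m, cos φ = 0.854306): observed ΔN = -357.8 m, observed ΔE = -318.1 m.
Subtracting the expected shift leaves a residual of -357.8 − (-343.3) = -14.5 m north and -318.1 − (-336.4) = 18.3 m east.
Residual distance = √((-14.5)² + 18.3²) = 23.4 m.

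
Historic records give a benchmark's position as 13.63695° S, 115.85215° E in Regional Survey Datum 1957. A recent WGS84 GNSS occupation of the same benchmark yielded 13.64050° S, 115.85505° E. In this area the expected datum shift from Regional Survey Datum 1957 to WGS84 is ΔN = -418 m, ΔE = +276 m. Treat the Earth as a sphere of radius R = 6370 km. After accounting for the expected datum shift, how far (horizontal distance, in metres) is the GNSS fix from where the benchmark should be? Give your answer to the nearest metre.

Observed coordinate differences: Δφ = -0.00355°, Δλ = +0.00290°.
Converting to metres (1° lat = 111177 m, cos φ = 0.971809): observed ΔN = -394.7 m, observed ΔE = 313.3 m.
Subtracting the expected shift leaves a residual of -394.7 − (-418) = 23.3 m north and 313.3 − (276) = 37.3 m east.
Residual distance = √(23.3² + 37.3²) = 44.0 m.

44 m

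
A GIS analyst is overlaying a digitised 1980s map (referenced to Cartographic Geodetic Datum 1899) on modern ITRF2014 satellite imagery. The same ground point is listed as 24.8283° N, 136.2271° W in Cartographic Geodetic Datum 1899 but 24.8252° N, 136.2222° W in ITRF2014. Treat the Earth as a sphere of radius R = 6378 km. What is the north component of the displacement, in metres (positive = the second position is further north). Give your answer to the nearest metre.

Δφ = 24.8252° − 24.8283° = -0.0031°; Δλ = -136.2222° − -136.2271° = +0.0049°.
1° along a meridian = πR/180 = 111317 m.
ΔN = Δφ × 111317 = -345.1 m; ΔE = Δλ × 111317 × cos(24.8283°) = +0.0049 × 111317 × 0.907570 = 495.0 m.

ΔN = -345 m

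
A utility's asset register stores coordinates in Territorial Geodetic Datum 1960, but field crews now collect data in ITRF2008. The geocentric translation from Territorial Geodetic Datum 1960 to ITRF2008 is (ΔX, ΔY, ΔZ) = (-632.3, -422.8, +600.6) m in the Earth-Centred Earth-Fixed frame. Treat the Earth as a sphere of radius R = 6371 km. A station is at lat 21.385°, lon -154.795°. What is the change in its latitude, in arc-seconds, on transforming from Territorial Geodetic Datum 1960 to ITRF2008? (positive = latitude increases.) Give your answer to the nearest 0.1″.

sin φ = 0.364633, cos φ = 0.931151, sin λ = -0.425858, cos λ = -0.904790.
North component: ΔN = −sin φ cos λ·ΔX − sin φ sin λ·ΔY + cos φ·ΔZ = −(0.364633)(-0.904790)(-632.3) − (0.364633)(-0.425858)(-422.8) + (0.931151)(600.6) = 284.99 m.
1° of latitude spans πR/180 = 111195 m, so Δφ = 284.99 / 111195 × 3600 = 9.227″.

Δφ = 9.2″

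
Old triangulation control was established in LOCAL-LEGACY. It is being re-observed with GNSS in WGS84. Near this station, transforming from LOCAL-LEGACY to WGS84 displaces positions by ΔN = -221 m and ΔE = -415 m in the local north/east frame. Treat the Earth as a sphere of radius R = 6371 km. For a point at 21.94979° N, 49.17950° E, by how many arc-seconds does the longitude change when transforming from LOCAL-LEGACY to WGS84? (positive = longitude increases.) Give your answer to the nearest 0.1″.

At latitude 21.94979°, cos φ = 0.927512.
One radian of longitude at latitude φ spans R cos φ, so Δλ = ΔE / (R cos φ) = -415.0 / (6371000 × 0.927512) = -7.0230e-05 rad = -14.486″.

Δλ = -14.5″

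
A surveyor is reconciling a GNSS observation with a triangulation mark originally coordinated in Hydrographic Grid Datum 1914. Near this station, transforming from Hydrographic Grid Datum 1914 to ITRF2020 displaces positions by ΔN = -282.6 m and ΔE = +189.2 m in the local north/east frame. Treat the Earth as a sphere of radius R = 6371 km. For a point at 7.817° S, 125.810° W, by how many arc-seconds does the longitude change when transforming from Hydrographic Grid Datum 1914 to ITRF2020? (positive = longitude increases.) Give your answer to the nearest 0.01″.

Δλ = 6.18″

At latitude -7.817°, cos φ = 0.990708.
One radian of longitude at latitude φ spans R cos φ, so Δλ = ΔE / (R cos φ) = 189.2 / (6371000 × 0.990708) = 2.9976e-05 rad = 6.183″.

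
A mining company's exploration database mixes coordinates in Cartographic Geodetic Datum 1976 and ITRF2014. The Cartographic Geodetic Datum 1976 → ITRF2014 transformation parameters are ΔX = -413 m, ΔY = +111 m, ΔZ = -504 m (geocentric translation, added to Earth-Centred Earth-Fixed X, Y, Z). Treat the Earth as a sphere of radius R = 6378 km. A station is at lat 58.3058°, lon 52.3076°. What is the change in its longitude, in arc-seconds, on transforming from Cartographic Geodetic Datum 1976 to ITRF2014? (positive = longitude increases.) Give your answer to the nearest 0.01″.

sin φ = 0.850864, cos φ = 0.525386, sin λ = 0.791305, cos λ = 0.611422.
East component: ΔE = −sin λ·ΔX + cos λ·ΔY = −(0.791305)(-413) + (0.611422)(111) = 394.68 m.
1° of latitude spans πR/180 = 111317 m; at latitude φ, 1° of longitude spans that × cos φ = 58484.4 m, so Δλ = 394.68 / 58484.4 × 3600 = 24.294″.

Δλ = 24.29″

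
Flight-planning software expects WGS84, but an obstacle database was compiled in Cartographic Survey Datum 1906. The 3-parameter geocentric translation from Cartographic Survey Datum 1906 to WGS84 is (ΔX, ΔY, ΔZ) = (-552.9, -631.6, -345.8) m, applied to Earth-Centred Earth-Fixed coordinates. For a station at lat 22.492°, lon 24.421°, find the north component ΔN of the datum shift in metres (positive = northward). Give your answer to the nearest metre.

The local north axis is (−sin φ cos λ, −sin φ sin λ, cos φ), giving ΔN = 192.591 + 99.896 − 319.496 = -27.01 m.

ΔN = -27 m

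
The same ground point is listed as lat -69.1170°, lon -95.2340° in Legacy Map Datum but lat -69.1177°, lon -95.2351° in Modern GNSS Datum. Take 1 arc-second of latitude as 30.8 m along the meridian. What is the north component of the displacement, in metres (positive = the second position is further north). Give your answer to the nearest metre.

ΔN = -78 m

Δφ = -69.1177° − -69.1170° = -0.0007°; Δλ = -95.2351° − -95.2340° = -0.0011°.
1° of latitude = 3600 × 30.80 = 110880 m.
ΔN = Δφ × 110880 = -77.6 m; ΔE = Δλ × 110880 × cos(-69.1170°) = -0.0011 × 110880 × 0.356461 = -43.5 m.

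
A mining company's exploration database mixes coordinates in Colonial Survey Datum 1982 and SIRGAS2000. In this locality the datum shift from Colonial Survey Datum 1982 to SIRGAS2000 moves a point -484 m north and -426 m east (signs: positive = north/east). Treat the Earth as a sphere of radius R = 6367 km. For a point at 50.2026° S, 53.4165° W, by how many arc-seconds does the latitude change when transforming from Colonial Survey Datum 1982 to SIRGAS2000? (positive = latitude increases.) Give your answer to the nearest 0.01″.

Δφ = -15.68″

On a sphere of radius R, 1 rad of latitude = R, so Δφ = ΔN / R = -484.0 / 6367000 = -7.6017e-05 rad = -15.680″.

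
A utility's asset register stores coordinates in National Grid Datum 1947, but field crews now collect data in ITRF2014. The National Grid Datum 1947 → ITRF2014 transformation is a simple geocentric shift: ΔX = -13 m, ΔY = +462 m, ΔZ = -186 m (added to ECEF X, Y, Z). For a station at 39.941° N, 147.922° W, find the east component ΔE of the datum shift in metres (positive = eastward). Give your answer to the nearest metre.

The local east axis at (φ, λ) is (−sin λ, cos λ, 0), so ΔE = −sin(-147.922°)·(-13) + cos(-147.922°)·462 = -398.37 m.

ΔE = -398 m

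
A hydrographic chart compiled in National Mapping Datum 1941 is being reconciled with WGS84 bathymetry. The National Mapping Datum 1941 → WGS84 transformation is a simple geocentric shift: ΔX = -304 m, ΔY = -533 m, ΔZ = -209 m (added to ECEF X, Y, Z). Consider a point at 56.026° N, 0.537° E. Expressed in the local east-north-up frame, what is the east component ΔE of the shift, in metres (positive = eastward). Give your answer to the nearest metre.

The local east axis at (φ, λ) is (−sin λ, cos λ, 0), so ΔE = −sin(0.537°)·(-304) + cos(0.537°)·(-533) = -530.13 m.

ΔE = -530 m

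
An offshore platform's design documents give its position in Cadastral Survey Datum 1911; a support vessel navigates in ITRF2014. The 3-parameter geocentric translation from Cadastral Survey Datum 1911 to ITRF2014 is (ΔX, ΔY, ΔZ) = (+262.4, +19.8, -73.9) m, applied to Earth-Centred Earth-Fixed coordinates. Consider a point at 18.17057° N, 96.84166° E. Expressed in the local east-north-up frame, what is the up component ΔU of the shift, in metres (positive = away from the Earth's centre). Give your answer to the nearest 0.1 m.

The local up (radial) axis is (cos φ cos λ, cos φ sin λ, sin φ), giving ΔU = -29.700 + 18.679 − 23.045 = -34.07 m.

ΔU = -34.1 m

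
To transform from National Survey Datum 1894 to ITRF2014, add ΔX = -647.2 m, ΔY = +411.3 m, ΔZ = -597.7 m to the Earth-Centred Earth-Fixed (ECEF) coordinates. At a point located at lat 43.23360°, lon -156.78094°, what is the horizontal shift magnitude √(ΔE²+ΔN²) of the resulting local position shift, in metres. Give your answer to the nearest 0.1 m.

The local east axis at (φ, λ) is (−sin λ, cos λ, 0), so ΔE = −sin(-156.78094°)·(-647.2) + cos(-156.78094°)·411.3 = -633.14 m.
The local north axis is (−sin φ cos λ, −sin φ sin λ, cos φ), giving ΔN = -407.409 + 111.071 − 435.465 = -731.80 m.
Horizontal magnitude = √(ΔE² + ΔN²) = √((-633.14)² + (-731.80)²) = 967.68 m.

967.7 m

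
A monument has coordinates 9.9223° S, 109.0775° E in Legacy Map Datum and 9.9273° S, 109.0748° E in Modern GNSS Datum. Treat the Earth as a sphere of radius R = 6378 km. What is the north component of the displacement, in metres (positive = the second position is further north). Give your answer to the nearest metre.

ΔN = -557 m

Δφ = -9.9273° − -9.9223° = -0.0050°; Δλ = 109.0748° − 109.0775° = -0.0027°.
1° along a meridian = πR/180 = 111317 m.
ΔN = Δφ × 111317 = -556.6 m; ΔE = Δλ × 111317 × cos(-9.9223°) = -0.0027 × 111317 × 0.985042 = -296.1 m.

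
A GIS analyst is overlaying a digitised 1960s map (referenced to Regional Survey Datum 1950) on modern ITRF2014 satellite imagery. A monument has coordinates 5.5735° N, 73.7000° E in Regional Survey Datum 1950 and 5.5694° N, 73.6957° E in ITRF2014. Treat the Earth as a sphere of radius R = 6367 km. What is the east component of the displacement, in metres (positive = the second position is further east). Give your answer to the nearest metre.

Δφ = 5.5694° − 5.5735° = -0.0041°; Δλ = 73.6957° − 73.7000° = -0.0043°.
1° along a meridian = πR/180 = 111125 m.
ΔN = Δφ × 111125 = -455.6 m; ΔE = Δλ × 111125 × cos(5.5735°) = -0.0043 × 111125 × 0.995272 = -475.6 m.

ΔE = -476 m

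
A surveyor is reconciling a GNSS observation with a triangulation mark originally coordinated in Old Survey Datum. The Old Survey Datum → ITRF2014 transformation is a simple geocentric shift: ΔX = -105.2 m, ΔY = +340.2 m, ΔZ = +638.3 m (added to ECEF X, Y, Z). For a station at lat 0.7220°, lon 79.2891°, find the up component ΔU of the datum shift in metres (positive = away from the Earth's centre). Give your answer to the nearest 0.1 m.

ΔU = 322.7 m

The local up (radial) axis is (cos φ cos λ, cos φ sin λ, sin φ), giving ΔU = -19.550 + 334.246 + 8.043 = 322.74 m.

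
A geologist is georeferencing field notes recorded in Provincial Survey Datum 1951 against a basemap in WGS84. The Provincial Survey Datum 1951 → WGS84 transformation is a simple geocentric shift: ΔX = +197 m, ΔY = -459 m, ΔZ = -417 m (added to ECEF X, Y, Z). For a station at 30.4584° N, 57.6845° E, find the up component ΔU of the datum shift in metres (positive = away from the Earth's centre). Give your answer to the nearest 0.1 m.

ΔU = -455.0 m

At φ = 30.4584°, λ = 57.6845°: sin φ = 0.506913, cos φ = 0.861997, sin λ = 0.845117, cos λ = 0.534581.
ΔU = cos φ cos λ·ΔX + cos φ sin λ·ΔY + sin φ·ΔZ = (0.861997)(0.534581)(197) + (0.861997)(0.845117)(-459) + (0.506913)(-417) = -454.98 m.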